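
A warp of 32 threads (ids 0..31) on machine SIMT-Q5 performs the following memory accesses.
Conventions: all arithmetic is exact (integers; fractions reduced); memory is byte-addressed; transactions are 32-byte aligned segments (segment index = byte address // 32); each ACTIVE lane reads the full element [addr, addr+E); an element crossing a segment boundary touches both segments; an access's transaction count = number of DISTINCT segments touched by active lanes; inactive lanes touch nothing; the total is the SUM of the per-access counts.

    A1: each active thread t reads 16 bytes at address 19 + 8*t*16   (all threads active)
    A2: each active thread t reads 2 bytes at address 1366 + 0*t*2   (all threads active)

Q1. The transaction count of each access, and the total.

A1: 64 transactions
A2: 1 transaction

Answer: 64,1; total 65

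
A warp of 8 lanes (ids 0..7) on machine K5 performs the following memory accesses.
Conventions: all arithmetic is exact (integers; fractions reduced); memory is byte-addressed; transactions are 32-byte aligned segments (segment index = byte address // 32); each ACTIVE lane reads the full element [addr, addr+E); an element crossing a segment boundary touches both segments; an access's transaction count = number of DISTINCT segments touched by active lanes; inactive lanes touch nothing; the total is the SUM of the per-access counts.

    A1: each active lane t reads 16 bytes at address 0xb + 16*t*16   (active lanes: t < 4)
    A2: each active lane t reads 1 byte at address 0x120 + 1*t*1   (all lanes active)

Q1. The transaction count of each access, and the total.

A1: 4 transactions
A2: 1 transaction

Answer: 4,1; total 5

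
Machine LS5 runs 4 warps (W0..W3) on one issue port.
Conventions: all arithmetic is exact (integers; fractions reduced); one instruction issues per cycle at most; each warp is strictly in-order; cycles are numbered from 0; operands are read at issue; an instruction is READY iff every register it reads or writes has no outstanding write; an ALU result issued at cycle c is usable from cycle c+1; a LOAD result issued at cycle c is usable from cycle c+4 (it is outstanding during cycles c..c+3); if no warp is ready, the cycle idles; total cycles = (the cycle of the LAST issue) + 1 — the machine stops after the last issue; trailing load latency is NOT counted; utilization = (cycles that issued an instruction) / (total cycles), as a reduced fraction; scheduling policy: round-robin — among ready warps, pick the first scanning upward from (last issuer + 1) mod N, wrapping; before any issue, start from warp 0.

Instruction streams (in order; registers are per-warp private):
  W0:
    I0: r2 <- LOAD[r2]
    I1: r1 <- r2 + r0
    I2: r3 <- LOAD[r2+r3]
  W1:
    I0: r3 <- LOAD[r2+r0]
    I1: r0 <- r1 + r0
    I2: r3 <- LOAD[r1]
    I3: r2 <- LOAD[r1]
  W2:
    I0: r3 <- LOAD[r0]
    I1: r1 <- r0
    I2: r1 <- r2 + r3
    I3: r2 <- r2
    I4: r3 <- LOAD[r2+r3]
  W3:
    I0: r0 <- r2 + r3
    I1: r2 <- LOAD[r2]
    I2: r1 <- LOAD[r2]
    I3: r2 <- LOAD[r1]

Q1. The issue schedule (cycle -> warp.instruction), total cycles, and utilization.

cycle 0: W0.I0
cycle 1: W1.I0
cycle 2: W2.I0
cycle 3: W3.I0
cycle 4: W0.I1
cycle 5: W1.I1
cycle 6: W2.I1
cycle 7: W3.I1
cycle 8: W0.I2
cycle 9: W1.I2
cycle 10: W2.I2
cycle 11: W3.I2
cycle 12: W1.I3
cycle 13: W2.I3
cycle 14: W2.I4
cycle 15: W3.I3

Answer: 16 cycles, utilization 1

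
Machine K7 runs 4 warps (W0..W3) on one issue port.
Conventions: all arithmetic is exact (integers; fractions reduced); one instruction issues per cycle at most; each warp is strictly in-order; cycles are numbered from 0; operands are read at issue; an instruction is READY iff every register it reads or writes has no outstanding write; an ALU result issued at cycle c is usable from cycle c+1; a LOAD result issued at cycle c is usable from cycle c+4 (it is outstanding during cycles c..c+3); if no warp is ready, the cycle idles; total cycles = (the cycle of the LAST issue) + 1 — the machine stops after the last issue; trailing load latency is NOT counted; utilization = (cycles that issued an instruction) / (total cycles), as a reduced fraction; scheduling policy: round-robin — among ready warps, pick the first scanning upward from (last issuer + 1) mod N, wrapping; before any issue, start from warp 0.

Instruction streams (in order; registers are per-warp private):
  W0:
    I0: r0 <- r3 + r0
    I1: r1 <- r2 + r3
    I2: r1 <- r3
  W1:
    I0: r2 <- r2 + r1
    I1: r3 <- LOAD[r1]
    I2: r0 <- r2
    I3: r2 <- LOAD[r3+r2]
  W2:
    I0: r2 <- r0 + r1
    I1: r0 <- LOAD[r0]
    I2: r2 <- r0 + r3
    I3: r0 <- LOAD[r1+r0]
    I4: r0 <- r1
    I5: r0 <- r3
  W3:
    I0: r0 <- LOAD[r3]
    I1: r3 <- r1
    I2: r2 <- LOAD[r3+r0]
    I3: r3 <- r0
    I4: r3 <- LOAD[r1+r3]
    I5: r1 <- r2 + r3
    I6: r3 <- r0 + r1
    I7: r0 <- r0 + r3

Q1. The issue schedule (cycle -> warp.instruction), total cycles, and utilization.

cycle 0: W0.I0
cycle 1: W1.I0
cycle 2: W2.I0
cycle 3: W3.I0
cycle 4: W0.I1
cycle 5: W1.I1
cycle 6: W2.I1
cycle 7: W3.I1
cycle 8: W0.I2
cycle 9: W1.I2
cycle 10: W2.I2
cycle 11: W3.I2
cycle 12: W1.I3
cycle 13: W2.I3
cycle 14: W3.I3
cycle 15: W3.I4
cycle 16: idle
cycle 17: W2.I4
cycle 18: W2.I5
cycle 19: W3.I5
cycle 20: W3.I6
cycle 21: W3.I7

Answer: 22 cycles, utilization 21/22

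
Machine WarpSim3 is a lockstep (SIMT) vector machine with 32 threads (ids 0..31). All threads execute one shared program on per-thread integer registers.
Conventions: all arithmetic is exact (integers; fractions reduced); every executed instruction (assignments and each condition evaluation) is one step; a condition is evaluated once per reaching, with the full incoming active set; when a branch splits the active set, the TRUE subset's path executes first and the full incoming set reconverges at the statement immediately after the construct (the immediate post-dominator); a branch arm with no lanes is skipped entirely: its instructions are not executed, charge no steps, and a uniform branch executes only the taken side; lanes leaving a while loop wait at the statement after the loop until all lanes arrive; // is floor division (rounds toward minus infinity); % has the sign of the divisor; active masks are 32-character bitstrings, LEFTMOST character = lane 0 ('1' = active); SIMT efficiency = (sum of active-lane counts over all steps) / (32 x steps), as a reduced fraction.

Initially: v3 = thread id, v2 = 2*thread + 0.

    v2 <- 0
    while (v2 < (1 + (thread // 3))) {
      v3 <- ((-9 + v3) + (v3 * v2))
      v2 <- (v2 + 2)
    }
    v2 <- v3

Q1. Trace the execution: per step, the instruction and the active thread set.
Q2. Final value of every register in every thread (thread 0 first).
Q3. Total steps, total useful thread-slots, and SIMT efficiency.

step 0: v2 <- 0                      11111111111111111111111111111111
step 1: eval (v2 < (1 + (thread // 3))) 11111111111111111111111111111111
step 2: v3 <- ((-9 + v3) + (v3 * v2)) 11111111111111111111111111111111
step 3: v2 <- (v2 + 2)               11111111111111111111111111111111
step 4: eval (v2 < (1 + (thread // 3))) 11111111111111111111111111111111
step 5: v3 <- ((-9 + v3) + (v3 * v2)) 00000011111111111111111111111111
step 6: v2 <- (v2 + 2)               00000011111111111111111111111111
step 7: eval (v2 < (1 + (thread // 3))) 00000011111111111111111111111111
step 8: v3 <- ((-9 + v3) + (v3 * v2)) 00000000000011111111111111111111
step 9: v2 <- (v2 + 2)               00000000000011111111111111111111
step 10: eval (v2 < (1 + (thread // 3))) 00000000000011111111111111111111
step 11: v3 <- ((-9 + v3) + (v3 * v2)) 00000000000000000011111111111111
step 12: v2 <- (v2 + 2)               00000000000000000011111111111111
step 13: eval (v2 < (1 + (thread // 3))) 00000000000000000011111111111111
step 14: v3 <- ((-9 + v3) + (v3 * v2)) 00000000000000000000000011111111
step 15: v2 <- (v2 + 2)               00000000000000000000000011111111
step 16: eval (v2 < (1 + (thread // 3))) 00000000000000000000000011111111
step 17: v3 <- ((-9 + v3) + (v3 * v2)) 00000000000000000000000000000011
step 18: v2 <- (v2 + 2)               00000000000000000000000000000011
step 19: eval (v2 < (1 + (thread // 3))) 00000000000000000000000000000011
step 20: v2 <- v3                     11111111111111111111111111111111

Answer: 21 steps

v3: -9,-8,-7,-6,-5,-4,-18,-15,-12,-9,-6,-3,-9,6,21,36,51,66,558,663,768,873,978,1083,10683,11628,12573,13518,14463,15408,179874,190269
v2: -9,-8,-7,-6,-5,-4,-18,-15,-12,-9,-6,-3,-9,6,21,36,51,66,558,663,768,873,978,1083,10683,11628,12573,13518,14463,15408,179874,190269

steps = 21; useful = 402; efficiency = 402/672 = 67/112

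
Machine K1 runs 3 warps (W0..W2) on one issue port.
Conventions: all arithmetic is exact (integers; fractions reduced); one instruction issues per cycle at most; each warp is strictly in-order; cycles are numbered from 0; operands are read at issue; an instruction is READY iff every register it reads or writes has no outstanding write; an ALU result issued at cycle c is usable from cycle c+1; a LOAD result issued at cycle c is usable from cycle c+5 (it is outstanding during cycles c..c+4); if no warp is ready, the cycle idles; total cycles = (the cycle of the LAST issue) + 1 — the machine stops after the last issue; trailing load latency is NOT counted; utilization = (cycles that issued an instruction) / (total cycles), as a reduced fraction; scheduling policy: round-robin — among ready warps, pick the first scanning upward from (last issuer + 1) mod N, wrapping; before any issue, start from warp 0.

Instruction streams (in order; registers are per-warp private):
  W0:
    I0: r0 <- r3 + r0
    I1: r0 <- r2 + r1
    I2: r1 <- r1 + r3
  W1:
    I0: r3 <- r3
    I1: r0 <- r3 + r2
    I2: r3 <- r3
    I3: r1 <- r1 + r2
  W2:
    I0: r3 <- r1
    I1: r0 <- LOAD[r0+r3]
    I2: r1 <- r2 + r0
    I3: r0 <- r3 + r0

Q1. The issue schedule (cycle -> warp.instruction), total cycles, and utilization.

cycle 0: W0.I0
cycle 1: W1.I0
cycle 2: W2.I0
cycle 3: W0.I1
cycle 4: W1.I1
cycle 5: W2.I1
cycle 6: W0.I2
cycle 7: W1.I2
cycle 8: W1.I3
cycle 9: idle
cycle 10: W2.I2
cycle 11: W2.I3

Answer: 12 cycles, utilization 11/12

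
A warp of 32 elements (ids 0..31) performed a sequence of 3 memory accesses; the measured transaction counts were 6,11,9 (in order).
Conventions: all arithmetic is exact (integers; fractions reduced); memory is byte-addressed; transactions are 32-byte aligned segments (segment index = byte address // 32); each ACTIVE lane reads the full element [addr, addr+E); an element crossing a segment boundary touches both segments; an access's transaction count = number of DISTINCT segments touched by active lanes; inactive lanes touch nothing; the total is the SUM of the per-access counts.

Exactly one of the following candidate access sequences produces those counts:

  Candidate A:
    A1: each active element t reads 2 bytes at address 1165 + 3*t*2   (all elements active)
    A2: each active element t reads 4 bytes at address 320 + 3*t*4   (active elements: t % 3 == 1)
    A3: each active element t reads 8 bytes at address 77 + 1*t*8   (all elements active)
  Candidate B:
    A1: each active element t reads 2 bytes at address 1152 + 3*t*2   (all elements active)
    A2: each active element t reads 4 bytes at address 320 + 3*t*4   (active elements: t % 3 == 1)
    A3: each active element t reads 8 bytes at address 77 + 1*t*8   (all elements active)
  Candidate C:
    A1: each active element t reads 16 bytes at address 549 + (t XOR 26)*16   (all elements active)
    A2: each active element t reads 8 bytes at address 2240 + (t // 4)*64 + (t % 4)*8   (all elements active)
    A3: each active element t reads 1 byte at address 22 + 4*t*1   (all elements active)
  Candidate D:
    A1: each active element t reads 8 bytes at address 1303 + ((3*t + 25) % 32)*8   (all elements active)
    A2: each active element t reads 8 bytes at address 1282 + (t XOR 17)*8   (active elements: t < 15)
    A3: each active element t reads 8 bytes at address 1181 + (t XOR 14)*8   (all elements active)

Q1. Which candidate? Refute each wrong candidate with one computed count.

A: A1 gives 7 transactions, not 6
C: A1 gives 17 transactions, not 6
D: A1 gives 9 transactions, not 6
B: all counts match (6,11,9)

Answer: B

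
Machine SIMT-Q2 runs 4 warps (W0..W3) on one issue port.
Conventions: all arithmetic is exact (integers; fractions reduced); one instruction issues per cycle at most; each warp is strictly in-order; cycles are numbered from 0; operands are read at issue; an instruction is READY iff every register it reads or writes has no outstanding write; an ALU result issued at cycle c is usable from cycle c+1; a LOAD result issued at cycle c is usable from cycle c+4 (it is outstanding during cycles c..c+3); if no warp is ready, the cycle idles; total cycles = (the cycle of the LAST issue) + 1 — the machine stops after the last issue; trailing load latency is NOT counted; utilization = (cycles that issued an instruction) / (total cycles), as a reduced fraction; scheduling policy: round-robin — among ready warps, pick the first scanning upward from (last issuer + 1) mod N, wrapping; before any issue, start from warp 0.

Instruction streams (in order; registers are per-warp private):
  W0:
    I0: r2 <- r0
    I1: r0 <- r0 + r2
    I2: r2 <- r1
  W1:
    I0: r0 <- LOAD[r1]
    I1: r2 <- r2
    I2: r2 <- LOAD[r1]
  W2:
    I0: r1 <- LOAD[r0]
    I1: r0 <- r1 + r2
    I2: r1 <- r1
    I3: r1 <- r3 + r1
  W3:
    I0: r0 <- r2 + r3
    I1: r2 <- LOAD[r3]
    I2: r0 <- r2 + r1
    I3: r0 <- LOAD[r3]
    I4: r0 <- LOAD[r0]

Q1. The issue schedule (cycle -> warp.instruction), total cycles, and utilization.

cycle 0: W0.I0
cycle 1: W1.I0
cycle 2: W2.I0
cycle 3: W3.I0
cycle 4: W0.I1
cycle 5: W1.I1
cycle 6: W2.I1
cycle 7: W3.I1
cycle 8: W0.I2
cycle 9: W1.I2
cycle 10: W2.I2
cycle 11: W3.I2
cycle 12: W2.I3
cycle 13: W3.I3
cycle 14: idle
cycle 15: idle
cycle 16: idle
cycle 17: W3.I4

Answer: 18 cycles, utilization 5/6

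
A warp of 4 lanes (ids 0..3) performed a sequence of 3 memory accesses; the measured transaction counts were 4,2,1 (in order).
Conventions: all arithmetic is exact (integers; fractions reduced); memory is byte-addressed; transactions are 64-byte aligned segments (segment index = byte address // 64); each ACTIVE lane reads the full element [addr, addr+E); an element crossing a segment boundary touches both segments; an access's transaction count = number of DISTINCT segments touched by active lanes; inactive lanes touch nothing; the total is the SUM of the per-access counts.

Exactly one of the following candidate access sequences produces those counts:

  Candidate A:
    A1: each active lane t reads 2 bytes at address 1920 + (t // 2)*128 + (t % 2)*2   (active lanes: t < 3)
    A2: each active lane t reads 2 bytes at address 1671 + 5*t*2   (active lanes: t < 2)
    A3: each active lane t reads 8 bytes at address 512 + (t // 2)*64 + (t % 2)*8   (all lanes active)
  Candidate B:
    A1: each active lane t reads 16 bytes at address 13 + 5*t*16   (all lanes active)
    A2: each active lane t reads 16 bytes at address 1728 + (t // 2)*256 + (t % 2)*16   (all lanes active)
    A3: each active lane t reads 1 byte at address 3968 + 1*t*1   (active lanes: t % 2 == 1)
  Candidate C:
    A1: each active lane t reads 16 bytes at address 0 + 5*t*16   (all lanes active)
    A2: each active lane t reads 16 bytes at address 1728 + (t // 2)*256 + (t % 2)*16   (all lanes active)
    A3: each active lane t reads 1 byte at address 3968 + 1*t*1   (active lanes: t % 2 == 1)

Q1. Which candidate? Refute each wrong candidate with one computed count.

A: A1 gives 2 transactions, not 4
B: A1 gives 5 transactions, not 4
C: all counts match (4,2,1)

Answer: C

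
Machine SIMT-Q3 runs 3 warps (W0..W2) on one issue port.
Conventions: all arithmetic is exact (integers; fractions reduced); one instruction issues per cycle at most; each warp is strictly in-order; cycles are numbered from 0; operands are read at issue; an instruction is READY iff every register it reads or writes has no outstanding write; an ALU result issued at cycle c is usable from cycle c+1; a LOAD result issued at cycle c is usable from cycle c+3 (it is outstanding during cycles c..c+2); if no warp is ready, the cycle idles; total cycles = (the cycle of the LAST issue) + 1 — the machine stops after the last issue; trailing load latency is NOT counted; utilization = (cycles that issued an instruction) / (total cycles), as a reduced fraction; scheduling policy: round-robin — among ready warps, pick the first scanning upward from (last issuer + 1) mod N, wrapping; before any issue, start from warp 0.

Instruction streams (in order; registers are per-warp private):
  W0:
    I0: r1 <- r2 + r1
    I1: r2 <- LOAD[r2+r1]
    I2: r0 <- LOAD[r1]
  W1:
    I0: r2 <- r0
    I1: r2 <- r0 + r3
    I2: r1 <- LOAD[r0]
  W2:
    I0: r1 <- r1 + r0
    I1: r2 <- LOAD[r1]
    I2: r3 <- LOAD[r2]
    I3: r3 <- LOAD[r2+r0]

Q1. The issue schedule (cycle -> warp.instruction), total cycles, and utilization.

cycle 0: W0.I0
cycle 1: W1.I0
cycle 2: W2.I0
cycle 3: W0.I1
cycle 4: W1.I1
cycle 5: W2.I1
cycle 6: W0.I2
cycle 7: W1.I2
cycle 8: W2.I2
cycle 9: idle
cycle 10: idle
cycle 11: W2.I3

Answer: 12 cycles, utilization 5/6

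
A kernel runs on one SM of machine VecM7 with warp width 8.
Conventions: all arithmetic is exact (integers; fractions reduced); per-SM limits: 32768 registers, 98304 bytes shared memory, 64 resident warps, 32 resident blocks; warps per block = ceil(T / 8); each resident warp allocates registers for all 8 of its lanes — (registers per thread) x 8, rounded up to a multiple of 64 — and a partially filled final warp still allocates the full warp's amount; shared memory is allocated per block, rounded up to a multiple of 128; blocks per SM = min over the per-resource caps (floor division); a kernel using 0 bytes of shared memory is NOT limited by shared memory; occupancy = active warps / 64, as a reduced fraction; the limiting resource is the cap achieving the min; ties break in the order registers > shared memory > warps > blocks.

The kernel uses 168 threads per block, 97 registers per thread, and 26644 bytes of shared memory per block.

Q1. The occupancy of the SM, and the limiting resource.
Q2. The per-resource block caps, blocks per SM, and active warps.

Answer: occupancy 21/64, limited by registers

registers: 1 block
shared memory: 3 blocks
warps: 3 blocks
blocks: 32 blocks

Answer: 1 block, 21 active warps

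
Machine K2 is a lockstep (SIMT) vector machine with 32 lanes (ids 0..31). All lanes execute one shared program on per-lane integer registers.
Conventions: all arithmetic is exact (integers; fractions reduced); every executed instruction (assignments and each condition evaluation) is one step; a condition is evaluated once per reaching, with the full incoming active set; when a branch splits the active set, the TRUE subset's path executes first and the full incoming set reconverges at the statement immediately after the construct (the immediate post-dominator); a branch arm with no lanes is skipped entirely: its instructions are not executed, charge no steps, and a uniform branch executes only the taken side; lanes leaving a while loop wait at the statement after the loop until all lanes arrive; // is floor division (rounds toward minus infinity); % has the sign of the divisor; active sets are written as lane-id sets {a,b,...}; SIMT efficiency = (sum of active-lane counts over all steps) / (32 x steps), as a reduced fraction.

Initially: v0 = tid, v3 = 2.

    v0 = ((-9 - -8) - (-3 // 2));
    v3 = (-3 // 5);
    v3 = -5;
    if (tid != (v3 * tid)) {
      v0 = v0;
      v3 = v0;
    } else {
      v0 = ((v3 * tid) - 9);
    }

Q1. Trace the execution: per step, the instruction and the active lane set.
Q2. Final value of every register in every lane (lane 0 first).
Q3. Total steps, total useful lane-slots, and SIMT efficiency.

step 0: v0 <- ((-9 - -8) - (-3 // 2)) {0,1,2,3,4,5,6,7,8,9,10,11,12,13,14,15,16,17,18,19,20,21,22,23,24,25,26,27,28,29,30,31}
step 1: v3 <- (-3 // 5)              {0,1,2,3,4,5,6,7,8,9,10,11,12,13,14,15,16,17,18,19,20,21,22,23,24,25,26,27,28,29,30,31}
step 2: v3 <- -5                     {0,1,2,3,4,5,6,7,8,9,10,11,12,13,14,15,16,17,18,19,20,21,22,23,24,25,26,27,28,29,30,31}
step 3: eval (tid != (v3 * tid))     {0,1,2,3,4,5,6,7,8,9,10,11,12,13,14,15,16,17,18,19,20,21,22,23,24,25,26,27,28,29,30,31}
step 4: v0 <- v0                     {1,2,3,4,5,6,7,8,9,10,11,12,13,14,15,16,17,18,19,20,21,22,23,24,25,26,27,28,29,30,31}
step 5: v3 <- v0                     {1,2,3,4,5,6,7,8,9,10,11,12,13,14,15,16,17,18,19,20,21,22,23,24,25,26,27,28,29,30,31}
step 6: v0 <- ((v3 * tid) - 9)       {0}

Answer: 7 steps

v0: -9,1,1,1,1,1,1,1,1,1,1,1,1,1,1,1,1,1,1,1,1,1,1,1,1,1,1,1,1,1,1,1
v3: -5,1,1,1,1,1,1,1,1,1,1,1,1,1,1,1,1,1,1,1,1,1,1,1,1,1,1,1,1,1,1,1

steps = 7; useful = 191; efficiency = 191/224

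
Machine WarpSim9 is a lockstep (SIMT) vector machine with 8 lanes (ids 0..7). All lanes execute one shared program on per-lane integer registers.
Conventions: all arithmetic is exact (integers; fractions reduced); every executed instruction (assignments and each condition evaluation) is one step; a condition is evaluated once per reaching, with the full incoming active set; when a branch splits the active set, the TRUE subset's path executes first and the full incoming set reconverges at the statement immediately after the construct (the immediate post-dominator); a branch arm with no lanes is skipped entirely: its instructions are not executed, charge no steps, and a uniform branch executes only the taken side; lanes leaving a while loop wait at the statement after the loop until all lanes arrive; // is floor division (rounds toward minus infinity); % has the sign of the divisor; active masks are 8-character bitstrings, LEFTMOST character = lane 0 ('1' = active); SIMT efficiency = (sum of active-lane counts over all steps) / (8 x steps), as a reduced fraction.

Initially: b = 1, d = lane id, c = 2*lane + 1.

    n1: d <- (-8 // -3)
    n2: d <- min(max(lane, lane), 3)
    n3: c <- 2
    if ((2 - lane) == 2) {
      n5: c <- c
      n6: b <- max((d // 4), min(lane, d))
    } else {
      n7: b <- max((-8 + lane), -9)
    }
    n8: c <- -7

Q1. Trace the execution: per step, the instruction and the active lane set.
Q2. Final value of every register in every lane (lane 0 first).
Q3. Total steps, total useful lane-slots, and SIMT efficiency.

step 0: d <- (-8 // -3)              11111111
step 1: d <- min(max(lane, lane), 3) 11111111
step 2: c <- 2                       11111111
step 3: eval ((2 - lane) == 2)       11111111
step 4: c <- c                       10000000
step 5: b <- max((d // 4), min(lane, d)) 10000000
step 6: b <- max((-8 + lane), -9)    01111111
step 7: c <- -7                      11111111

Answer: 8 steps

b: 0,-7,-6,-5,-4,-3,-2,-1
d: 0,1,2,3,3,3,3,3
c: -7,-7,-7,-7,-7,-7,-7,-7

steps = 8; useful = 49; efficiency = 49/64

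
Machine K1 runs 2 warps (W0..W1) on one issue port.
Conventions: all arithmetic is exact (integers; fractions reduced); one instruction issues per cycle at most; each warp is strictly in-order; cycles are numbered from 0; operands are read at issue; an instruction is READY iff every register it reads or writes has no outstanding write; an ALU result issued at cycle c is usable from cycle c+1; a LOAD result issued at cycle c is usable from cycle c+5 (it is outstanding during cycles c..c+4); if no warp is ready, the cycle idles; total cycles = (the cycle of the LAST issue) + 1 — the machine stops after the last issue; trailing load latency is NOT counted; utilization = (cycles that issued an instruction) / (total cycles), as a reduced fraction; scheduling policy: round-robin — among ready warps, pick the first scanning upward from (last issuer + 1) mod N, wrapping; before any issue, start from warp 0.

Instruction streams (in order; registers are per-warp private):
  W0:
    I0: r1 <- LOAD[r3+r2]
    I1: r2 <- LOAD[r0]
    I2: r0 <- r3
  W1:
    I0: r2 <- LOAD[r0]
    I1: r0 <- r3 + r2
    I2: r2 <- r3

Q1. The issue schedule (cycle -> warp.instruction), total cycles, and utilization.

cycle 0: W0.I0
cycle 1: W1.I0
cycle 2: W0.I1
cycle 3: W0.I2
cycle 4: idle
cycle 5: idle
cycle 6: W1.I1
cycle 7: W1.I2

Answer: 8 cycles, utilization 3/4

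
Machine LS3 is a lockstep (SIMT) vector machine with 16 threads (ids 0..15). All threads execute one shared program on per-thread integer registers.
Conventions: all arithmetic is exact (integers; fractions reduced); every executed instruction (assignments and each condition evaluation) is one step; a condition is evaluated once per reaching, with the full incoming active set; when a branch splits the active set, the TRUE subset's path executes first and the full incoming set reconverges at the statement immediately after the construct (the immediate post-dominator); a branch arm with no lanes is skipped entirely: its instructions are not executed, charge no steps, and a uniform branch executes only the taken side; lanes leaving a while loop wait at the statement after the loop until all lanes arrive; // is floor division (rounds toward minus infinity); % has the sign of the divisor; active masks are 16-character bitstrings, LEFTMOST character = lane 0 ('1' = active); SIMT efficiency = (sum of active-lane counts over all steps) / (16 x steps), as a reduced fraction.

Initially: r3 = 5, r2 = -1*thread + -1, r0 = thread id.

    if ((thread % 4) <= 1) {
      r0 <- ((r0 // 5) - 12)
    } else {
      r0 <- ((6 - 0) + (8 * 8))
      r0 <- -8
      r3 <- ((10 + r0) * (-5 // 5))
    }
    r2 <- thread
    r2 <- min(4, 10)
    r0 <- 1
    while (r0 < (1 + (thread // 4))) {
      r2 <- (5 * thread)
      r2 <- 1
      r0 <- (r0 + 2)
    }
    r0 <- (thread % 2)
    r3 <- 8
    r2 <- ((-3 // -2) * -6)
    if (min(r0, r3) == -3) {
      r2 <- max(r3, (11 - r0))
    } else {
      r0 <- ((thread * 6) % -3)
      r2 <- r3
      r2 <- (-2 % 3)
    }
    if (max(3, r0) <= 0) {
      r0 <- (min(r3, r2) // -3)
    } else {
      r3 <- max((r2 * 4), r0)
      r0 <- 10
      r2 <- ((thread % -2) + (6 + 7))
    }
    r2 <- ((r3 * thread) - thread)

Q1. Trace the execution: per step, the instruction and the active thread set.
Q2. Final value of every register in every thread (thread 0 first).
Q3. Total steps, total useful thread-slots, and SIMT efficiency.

step 0: eval ((thread % 4) <= 1)     1111111111111111
step 1: r0 <- ((r0 // 5) - 12)       1100110011001100
step 2: r0 <- ((6 - 0) + (8 * 8))    0011001100110011
step 3: r0 <- -8                     0011001100110011
step 4: r3 <- ((10 + r0) * (-5 // 5)) 0011001100110011
step 5: r2 <- thread                 1111111111111111
step 6: r2 <- min(4, 10)             1111111111111111
step 7: r0 <- 1                      1111111111111111
step 8: eval (r0 < (1 + (thread // 4))) 1111111111111111
step 9: r2 <- (5 * thread)           0000111111111111
step 10: r2 <- 1                      0000111111111111
step 11: r0 <- (r0 + 2)               0000111111111111
step 12: eval (r0 < (1 + (thread // 4))) 0000111111111111
step 13: r2 <- (5 * thread)           0000000000001111
step 14: r2 <- 1                      0000000000001111
step 15: r0 <- (r0 + 2)               0000000000001111
step 16: eval (r0 < (1 + (thread // 4))) 0000000000001111
step 17: r0 <- (thread % 2)           1111111111111111
step 18: r3 <- 8                      1111111111111111
step 19: r2 <- ((-3 // -2) * -6)      1111111111111111
step 20: eval (min(r0, r3) == -3)     1111111111111111
step 21: r0 <- ((thread * 6) % -3)    1111111111111111
step 22: r2 <- r3                     1111111111111111
step 23: r2 <- (-2 % 3)               1111111111111111
step 24: eval (max(3, r0) <= 0)       1111111111111111
step 25: r3 <- max((r2 * 4), r0)      1111111111111111
step 26: r0 <- 10                     1111111111111111
step 27: r2 <- ((thread % -2) + (6 + 7)) 1111111111111111
step 28: r2 <- ((r3 * thread) - thread) 1111111111111111

Answer: 29 steps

r3: 4,4,4,4,4,4,4,4,4,4,4,4,4,4,4,4
r2: 0,3,6,9,12,15,18,21,24,27,30,33,36,39,42,45
r0: 10,10,10,10,10,10,10,10,10,10,10,10,10,10,10,10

steps = 29; useful = 368; efficiency = 368/464 = 23/29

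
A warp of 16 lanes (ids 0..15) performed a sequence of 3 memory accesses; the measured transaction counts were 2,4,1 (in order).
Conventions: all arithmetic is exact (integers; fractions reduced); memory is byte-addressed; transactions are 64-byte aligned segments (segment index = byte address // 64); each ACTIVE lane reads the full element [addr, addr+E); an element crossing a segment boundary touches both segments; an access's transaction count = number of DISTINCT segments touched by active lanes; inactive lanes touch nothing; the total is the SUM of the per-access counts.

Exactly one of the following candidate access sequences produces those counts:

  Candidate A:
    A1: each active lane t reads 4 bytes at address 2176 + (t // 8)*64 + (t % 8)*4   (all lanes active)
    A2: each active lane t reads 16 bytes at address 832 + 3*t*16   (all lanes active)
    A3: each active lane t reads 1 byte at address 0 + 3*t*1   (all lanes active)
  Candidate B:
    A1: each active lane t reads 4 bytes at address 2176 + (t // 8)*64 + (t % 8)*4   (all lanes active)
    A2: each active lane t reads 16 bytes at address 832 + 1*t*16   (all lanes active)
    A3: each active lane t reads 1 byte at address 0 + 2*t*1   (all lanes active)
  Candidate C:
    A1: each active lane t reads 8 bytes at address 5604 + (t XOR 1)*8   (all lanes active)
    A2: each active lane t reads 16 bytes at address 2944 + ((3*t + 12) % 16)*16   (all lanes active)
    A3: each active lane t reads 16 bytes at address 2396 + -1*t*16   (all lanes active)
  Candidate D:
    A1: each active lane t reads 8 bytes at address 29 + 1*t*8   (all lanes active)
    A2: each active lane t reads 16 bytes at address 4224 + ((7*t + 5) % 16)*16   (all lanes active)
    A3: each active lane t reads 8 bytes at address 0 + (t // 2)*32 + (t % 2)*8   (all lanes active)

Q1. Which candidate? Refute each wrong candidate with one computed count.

A: A2 gives 12 transactions, not 4
C: A1 gives 3 transactions, not 2
D: A1 gives 3 transactions, not 2
B: all counts match (2,4,1)

Answer: B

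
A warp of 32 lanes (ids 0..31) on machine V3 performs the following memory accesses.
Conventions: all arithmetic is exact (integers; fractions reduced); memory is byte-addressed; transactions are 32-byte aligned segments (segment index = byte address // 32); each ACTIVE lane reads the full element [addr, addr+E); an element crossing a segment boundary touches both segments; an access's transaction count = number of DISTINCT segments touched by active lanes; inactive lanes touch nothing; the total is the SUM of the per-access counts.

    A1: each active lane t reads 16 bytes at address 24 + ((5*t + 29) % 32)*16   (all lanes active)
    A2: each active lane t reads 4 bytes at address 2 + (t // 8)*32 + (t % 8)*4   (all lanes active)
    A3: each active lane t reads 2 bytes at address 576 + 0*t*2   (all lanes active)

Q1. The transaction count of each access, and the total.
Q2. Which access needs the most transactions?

A1: 17 transactions
A2: 5 transactions
A3: 1 transaction

Answer: 17,5,1; total 23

Answer: A1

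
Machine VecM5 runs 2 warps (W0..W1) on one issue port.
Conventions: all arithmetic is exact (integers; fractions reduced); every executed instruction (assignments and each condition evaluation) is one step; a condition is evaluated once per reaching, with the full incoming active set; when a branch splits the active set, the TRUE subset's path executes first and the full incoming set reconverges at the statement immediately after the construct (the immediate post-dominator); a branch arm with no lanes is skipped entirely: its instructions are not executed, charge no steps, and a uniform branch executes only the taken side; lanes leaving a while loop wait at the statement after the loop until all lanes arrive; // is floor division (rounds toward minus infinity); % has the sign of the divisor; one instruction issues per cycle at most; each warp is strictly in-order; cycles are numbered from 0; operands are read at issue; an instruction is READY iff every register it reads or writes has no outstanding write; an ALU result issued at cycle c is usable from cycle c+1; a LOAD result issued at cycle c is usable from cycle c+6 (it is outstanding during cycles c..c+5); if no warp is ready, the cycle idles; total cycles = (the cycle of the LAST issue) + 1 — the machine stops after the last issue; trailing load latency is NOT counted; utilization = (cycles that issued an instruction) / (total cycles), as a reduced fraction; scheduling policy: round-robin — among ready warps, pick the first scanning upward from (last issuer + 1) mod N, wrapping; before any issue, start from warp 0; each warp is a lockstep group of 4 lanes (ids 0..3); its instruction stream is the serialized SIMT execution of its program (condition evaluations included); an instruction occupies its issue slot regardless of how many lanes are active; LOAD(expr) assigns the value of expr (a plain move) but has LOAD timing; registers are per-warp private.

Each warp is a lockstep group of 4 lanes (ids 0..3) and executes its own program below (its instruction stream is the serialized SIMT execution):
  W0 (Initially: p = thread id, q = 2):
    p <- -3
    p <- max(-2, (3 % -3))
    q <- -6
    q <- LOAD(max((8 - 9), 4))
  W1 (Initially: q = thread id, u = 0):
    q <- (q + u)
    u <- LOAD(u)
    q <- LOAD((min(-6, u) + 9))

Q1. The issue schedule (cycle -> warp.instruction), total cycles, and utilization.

cycle 0: W0.I0
cycle 1: W1.I0
cycle 2: W0.I1
cycle 3: W1.I1
cycle 4: W0.I2
cycle 5: W0.I3
cycle 6: idle
cycle 7: idle
cycle 8: idle
cycle 9: W1.I2

Answer: 10 cycles, utilization 7/10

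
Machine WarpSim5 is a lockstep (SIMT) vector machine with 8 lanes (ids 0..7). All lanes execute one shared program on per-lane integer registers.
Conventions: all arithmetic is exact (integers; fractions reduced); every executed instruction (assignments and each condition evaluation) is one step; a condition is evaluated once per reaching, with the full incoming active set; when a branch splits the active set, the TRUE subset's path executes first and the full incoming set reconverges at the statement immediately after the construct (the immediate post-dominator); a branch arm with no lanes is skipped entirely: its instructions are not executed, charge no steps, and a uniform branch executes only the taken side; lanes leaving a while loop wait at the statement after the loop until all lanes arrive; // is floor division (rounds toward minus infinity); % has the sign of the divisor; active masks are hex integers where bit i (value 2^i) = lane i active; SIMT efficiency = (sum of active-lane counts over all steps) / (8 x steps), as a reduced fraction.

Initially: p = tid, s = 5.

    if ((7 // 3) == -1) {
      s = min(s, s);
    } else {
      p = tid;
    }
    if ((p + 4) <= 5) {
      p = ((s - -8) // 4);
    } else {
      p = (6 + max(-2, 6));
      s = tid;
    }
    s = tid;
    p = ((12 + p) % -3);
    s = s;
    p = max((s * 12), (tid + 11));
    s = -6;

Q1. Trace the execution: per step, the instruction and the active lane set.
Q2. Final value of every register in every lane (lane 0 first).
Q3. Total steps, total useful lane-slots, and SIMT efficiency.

step 0: eval ((7 // 3) == -1)        0xff
step 1: p <- tid                     0xff
step 2: eval ((p + 4) <= 5)          0xff
step 3: p <- ((s - -8) // 4)         0x03
step 4: p <- (6 + max(-2, 6))        0xfc
step 5: s <- tid                     0xfc
step 6: s <- tid                     0xff
step 7: p <- ((12 + p) % -3)         0xff
step 8: s <- s                       0xff
step 9: p <- max((s * 12), (tid + 11)) 0xff
step 10: s <- -6                      0xff

Answer: 11 steps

p: 11,12,24,36,48,60,72,84
s: -6,-6,-6,-6,-6,-6,-6,-6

steps = 11; useful = 78; efficiency = 78/88 = 39/44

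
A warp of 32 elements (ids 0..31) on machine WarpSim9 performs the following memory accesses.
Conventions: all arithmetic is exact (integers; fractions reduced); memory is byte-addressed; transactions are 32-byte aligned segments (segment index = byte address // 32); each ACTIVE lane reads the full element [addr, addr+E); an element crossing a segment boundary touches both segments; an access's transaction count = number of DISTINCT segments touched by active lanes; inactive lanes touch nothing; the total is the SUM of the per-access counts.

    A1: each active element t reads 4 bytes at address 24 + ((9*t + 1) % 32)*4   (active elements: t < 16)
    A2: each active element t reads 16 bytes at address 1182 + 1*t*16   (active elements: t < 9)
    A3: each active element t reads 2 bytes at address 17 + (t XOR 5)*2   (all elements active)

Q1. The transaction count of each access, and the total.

A1: 5 transactions
A2: 6 transactions
A3: 3 transactions

Answer: 5,6,3; total 14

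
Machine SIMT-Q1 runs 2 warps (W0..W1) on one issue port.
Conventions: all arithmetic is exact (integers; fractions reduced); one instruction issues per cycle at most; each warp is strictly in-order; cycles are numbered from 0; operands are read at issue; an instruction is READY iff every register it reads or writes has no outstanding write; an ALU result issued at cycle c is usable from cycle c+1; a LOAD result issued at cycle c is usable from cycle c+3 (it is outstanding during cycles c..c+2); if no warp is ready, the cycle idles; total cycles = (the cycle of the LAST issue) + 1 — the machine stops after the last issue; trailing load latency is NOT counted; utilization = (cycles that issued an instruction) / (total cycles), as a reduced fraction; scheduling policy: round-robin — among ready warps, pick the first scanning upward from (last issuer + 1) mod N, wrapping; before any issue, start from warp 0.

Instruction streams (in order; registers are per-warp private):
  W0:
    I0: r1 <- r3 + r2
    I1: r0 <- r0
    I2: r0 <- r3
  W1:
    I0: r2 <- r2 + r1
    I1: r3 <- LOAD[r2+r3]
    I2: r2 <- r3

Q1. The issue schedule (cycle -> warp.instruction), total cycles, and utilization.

cycle 0: W0.I0
cycle 1: W1.I0
cycle 2: W0.I1
cycle 3: W1.I1
cycle 4: W0.I2
cycle 5: idle
cycle 6: W1.I2

Answer: 7 cycles, utilization 6/7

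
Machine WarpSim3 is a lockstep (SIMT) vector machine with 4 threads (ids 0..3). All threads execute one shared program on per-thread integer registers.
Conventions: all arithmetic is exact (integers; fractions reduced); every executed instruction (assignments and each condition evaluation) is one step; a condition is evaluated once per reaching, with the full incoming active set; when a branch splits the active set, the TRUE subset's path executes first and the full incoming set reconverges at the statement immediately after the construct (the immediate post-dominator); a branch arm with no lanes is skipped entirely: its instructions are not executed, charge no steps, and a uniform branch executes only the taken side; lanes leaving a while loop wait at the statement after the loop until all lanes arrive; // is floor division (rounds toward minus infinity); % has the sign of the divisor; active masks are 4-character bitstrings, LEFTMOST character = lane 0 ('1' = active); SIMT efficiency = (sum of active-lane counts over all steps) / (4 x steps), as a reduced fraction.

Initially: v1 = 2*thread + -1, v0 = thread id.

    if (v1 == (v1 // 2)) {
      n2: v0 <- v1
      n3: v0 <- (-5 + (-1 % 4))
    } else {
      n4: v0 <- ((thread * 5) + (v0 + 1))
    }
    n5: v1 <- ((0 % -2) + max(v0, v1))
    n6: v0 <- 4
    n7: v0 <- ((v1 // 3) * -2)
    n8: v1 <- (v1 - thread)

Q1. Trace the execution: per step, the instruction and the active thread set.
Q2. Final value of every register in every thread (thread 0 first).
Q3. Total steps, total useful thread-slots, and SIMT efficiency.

step 0: eval (v1 == (v1 // 2))       1111
step 1: v0 <- v1                     1000
step 2: v0 <- (-5 + (-1 % 4))        1000
step 3: v0 <- ((thread * 5) + (v0 + 1)) 0111
step 4: v1 <- ((0 % -2) + max(v0, v1)) 1111
step 5: v0 <- 4                      1111
step 6: v0 <- ((v1 // 3) * -2)       1111
step 7: v1 <- (v1 - thread)          1111

Answer: 8 steps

v1: -1,6,11,16
v0: 2,-4,-8,-12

steps = 8; useful = 25; efficiency = 25/32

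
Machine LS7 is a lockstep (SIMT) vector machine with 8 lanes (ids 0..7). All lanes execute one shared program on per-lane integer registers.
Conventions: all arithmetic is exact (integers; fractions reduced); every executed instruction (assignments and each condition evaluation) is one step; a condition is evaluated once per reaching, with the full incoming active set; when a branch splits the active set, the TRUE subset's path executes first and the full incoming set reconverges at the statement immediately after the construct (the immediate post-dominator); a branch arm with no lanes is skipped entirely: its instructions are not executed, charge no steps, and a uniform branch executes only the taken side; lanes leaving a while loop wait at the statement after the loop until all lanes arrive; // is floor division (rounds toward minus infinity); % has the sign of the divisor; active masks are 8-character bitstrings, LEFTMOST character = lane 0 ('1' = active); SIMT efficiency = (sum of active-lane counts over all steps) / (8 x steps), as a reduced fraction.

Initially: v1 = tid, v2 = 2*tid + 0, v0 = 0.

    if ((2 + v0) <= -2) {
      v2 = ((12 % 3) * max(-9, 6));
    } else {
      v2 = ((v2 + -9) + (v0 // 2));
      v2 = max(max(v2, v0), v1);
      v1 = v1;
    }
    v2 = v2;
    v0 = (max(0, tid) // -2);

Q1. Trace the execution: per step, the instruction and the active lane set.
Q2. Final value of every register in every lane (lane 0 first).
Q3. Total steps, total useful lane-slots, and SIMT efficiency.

step 0: eval ((2 + v0) <= -2)        11111111
step 1: v2 <- ((v2 + -9) + (v0 // 2)) 11111111
step 2: v2 <- max(max(v2, v0), v1)   11111111
step 3: v1 <- v1                     11111111
step 4: v2 <- v2                     11111111
step 5: v0 <- (max(0, tid) // -2)    11111111

Answer: 6 steps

v1: 0,1,2,3,4,5,6,7
v2: 0,1,2,3,4,5,6,7
v0: 0,-1,-1,-2,-2,-3,-3,-4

steps = 6; useful = 48; efficiency = 48/48 = 1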